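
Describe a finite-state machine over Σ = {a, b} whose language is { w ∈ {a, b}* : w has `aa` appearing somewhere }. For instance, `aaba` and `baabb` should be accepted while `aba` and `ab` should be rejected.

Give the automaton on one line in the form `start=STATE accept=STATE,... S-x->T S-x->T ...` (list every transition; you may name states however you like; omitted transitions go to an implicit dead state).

start=s0 accept=s2 s0-a->s1 s0-b->s0 s1-a->s2 s1-b->s0 s2-a->s2 s2-b->s2

States s0..s1 record the length of the longest prefix of `aa` that matches the current input suffix. Reaching s2 means `aa` has been seen, and we stay there forever. Accept from s2.
3 states suffice.
        a   b  
>  s0   s1  s0 
   s1   s2  s0 
 * s2   s2  s2 
(> = start, * = accepting)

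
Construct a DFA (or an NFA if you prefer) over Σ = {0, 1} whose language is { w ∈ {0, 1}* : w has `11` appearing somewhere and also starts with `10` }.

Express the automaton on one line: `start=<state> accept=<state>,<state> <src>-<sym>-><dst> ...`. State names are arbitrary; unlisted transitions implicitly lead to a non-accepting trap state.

start=q0 accept=q5 q0-0->q1 q0-1->q2 q1-0->q1 q1-1->q1 q2-0->q3 q2-1->q1 q3-0->q3 q3-1->q4 q4-0->q3 q4-1->q5 q5-0->q5 q5-1->q5

Run two small machines in parallel and take their product. One (3 states) tracks whether and how much of `11` has been seen; the other (4 states) tracks whether the input so far still matches the prefix `10`. Each combined state is a pair, one component from each; accept when both components accept. Minimizing collapses redundant product states.
A 6-state machine:
        0   1  
>  q0   q1  q2 
   q1   q1  q1 
   q2   q3  q1 
   q3   q3  q4 
   q4   q3  q5 
 * q5   q5  q5 
(> = start, * = accepting)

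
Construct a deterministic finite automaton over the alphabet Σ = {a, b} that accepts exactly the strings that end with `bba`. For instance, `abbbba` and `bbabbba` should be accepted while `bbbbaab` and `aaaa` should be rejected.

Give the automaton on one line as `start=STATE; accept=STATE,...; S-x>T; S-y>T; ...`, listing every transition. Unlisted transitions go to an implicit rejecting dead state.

Remember how much of `bba` the current input suffix matches. State S0 means no match yet; S1 means the last symbol is `b`; S2 means the last 2 symbols are `bb`; S3 means the last 3 symbols are `bba`. Only S3 accepts. On a mismatch, fall back to the longest proper suffix that is still a prefix of `bba`.
        a   b  
>  S0   S0  S1 
   S1   S0  S2 
   S2   S3  S2 
 * S3   S0  S1 
(> = start, * = accepting)

start=S0; accept=S3; S0-a>S0; S0-b>S1; S1-a>S0; S1-b>S2; S2-a>S3; S2-b>S2; S3-a>S0; S3-b>S1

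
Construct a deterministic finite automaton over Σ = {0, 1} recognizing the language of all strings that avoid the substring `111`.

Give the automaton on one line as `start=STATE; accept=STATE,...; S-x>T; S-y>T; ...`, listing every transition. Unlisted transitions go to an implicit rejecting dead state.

start=q0; accept=q0,q1,q2; q0-0>q0; q0-1>q1; q1-0>q0; q1-1>q2; q2-0>q0; q2-1>q3; q3-0>q3; q3-1>q3

This is the complement of 'contains `111`'. Use the same substring-matching states — q0 through q3 holding how much of `111` has just been matched — but flip the accepting set: everything except the trap q3 accepts.
4 states suffice.
        0   1  
>* q0   q0  q1 
 * q1   q0  q2 
 * q2   q0  q3 
   q3   q3  q3 
(> = start, * = accepting)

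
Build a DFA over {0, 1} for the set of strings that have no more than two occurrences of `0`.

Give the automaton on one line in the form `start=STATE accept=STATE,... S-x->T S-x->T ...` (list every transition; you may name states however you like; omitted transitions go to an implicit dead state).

Only the number of `0`s matters, and only up to 3. Make a chain q0 → q1 → q2 → q3 advanced by each `0` (with q3 absorbing); every other symbol self-loops. The accepting set is {q0, q1, q2}.
        0   1  
>* q0   q1  q0 
 * q1   q2  q1 
 * q2   q3  q2 
   q3   q3  q3 
(> = start, * = accepting)

start=q0 accept=q0,q1,q2 q0-0->q1 q0-1->q0 q1-0->q2 q1-1->q1 q2-0->q3 q2-1->q2 q3-0->q3 q3-1->q3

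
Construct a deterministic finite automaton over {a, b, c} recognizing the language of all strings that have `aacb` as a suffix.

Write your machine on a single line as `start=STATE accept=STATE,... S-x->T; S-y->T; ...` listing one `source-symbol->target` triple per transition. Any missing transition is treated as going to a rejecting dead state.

start=q0; accept=q4; q0-a->q1; q0-b->q0; q0-c->q0; q1-a->q2; q1-b->q0; q1-c->q0; q2-a->q2; q2-b->q0; q2-c->q3; q3-a->q1; q3-b->q4; q3-c->q0; q4-a->q1; q4-b->q0; q4-c->q0

Remember how much of `aacb` the current input suffix matches. State q0 means no match yet; q1 means the last symbol is `a`; q2 means the last 2 symbols are `aa`; q3 means the last 3 symbols are `aac`; q4 means the last 4 symbols are `aacb`. Only q4 accepts. On a mismatch, fall back to the longest proper suffix that is still a prefix of `aacb`.
        a   b   c  
>  q0   q1  q0  q0 
   q1   q2  q0  q0 
   q2   q2  q0  q3 
   q3   q1  q4  q0 
 * q4   q1  q0  q0 
(> = start, * = accepting)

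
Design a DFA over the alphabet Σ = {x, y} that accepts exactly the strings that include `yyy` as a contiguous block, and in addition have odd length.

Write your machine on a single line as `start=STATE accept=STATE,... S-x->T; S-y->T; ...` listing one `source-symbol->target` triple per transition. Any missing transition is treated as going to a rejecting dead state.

Build one automaton per condition and run them in lockstep. One (4 states) tracks whether and how much of `yyy` has been seen; the other (2 states) tracks the input length modulo 2. Each combined state is a pair, one component from each; accept when both components accept.
An 8-state machine:
        x   y  
>  q0   q1  q2 
   q1   q0  q3 
   q2   q0  q4 
   q3   q1  q5 
   q4   q1  q6 
   q5   q0  q7 
 * q6   q7  q7 
   q7   q6  q6 
(> = start, * = accepting)

start=q0; accept=q6; q0-x->q1; q0-y->q2; q1-x->q0; q1-y->q3; q2-x->q0; q2-y->q4; q3-x->q1; q3-y->q5; q4-x->q1; q4-y->q6; q5-x->q0; q5-y->q7; q6-x->q7; q6-y->q7; q7-x->q6; q7-y->q6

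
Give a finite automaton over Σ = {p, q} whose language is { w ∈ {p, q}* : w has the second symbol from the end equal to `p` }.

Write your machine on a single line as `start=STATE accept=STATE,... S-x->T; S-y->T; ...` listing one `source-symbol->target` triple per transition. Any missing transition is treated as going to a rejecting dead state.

start=A; accept=D,E; A-p->B; A-q->C; B-p->D; B-q->E; C-p->F; C-q->G; D-p->D; D-q->E; E-p->F; E-q->G; F-p->D; F-q->E; G-p->F; G-q->G

Because acceptance depends on a position counted from the end, the machine has to buffer the most recent 2 symbols. Make each state the string of the last up-to-2 symbols read; on input `x` shift the window left and append `x`. Accept when the buffered window has length 2 and begins with `p`.
7 states suffice.
       p  q 
>  A   B  C 
   B   D  E 
   C   F  G 
 * D   D  E 
 * E   F  G 
   F   D  E 
   G   F  G 
(> = start, * = accepting)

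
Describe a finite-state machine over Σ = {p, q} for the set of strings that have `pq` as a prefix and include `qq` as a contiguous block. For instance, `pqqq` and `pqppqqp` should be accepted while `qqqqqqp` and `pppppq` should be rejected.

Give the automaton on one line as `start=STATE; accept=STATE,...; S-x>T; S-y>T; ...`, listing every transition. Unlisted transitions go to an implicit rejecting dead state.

Handle the two conditions separately and then intersect. The first has 4 states tracking whether the input so far still matches the prefix `pq`; the second has 3 states tracking whether and how much of `qq` has been seen. A product state is a pair (one from each), accepting exactly when both do.
8 states suffice.
        p   q  
>  S0   S1  S2 
   S1   S3  S4 
   S2   S3  S5 
   S3   S3  S2 
   S4   S6  S7 
   S5   S5  S5 
   S6   S6  S4 
 * S7   S7  S7 
(> = start, * = accepting)

start=S0; accept=S7; S0-p>S1; S0-q>S2; S1-p>S3; S1-q>S4; S2-p>S3; S2-q>S5; S3-p>S3; S3-q>S2; S4-p>S6; S4-q>S7; S5-p>S5; S5-q>S5; S6-p>S6; S6-q>S4; S7-p>S7; S7-q>S7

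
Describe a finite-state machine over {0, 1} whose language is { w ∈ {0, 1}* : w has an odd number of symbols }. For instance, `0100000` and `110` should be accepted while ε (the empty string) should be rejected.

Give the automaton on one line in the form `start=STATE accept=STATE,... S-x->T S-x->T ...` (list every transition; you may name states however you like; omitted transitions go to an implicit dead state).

Only the length mod 2 matters, so use a 2-cycle: from any state, every input symbol moves to the next state, wrapping s1 back to s0. Mark s1 accepting.
A 2-state machine:
        0   1  
>  s0   s1  s1 
 * s1   s0  s0 
(> = start, * = accepting)

start=s0 accept=s1 s0-0->s1 s0-1->s1 s1-0->s0 s1-1->s0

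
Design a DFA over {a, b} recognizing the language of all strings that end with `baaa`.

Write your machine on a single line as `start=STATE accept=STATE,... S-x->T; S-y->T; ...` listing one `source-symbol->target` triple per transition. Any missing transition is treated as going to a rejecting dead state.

start=S0; accept=S4; S0-a->S0; S0-b->S1; S1-a->S2; S1-b->S1; S2-a->S3; S2-b->S1; S3-a->S4; S3-b->S1; S4-a->S0; S4-b->S1

Remember how much of `baaa` the current input suffix matches. State S0 means no match yet; S1 means the last symbol is `b`; S2 means the last 2 symbols are `ba`; S3 means the last 3 symbols are `baa`; S4 means the last 4 symbols are `baaa`. Only S4 accepts. On a mismatch, fall back to the longest proper suffix that is still a prefix of `baaa`.
        a   b  
>  S0   S0  S1 
   S1   S2  S1 
   S2   S3  S1 
   S3   S4  S1 
 * S4   S0  S1 
(> = start, * = accepting)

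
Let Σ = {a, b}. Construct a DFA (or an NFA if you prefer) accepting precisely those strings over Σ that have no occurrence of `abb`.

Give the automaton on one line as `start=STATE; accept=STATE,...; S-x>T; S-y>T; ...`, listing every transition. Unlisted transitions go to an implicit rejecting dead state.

Track partial matches of the forbidden pattern `abb`. State q3 is a dead state reached once `abb` has occurred; every other state accepts. q0 means no part of `abb` is currently matched.
A 4-state machine:
        a   b  
>* q0   q1  q0 
 * q1   q1  q2 
 * q2   q1  q3 
   q3   q3  q3 
(> = start, * = accepting)

start=q0; accept=q0,q1,q2; q0-a>q1; q0-b>q0; q1-a>q1; q1-b>q2; q2-a>q1; q2-b>q3; q3-a>q3; q3-b>q3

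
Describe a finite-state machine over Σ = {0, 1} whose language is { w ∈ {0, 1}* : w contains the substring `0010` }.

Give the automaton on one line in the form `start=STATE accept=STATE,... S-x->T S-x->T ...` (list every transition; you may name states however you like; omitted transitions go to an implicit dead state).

Track how much of `0010` has been matched so far: state q0 is no progress, q4 is the absorbing accept state reached once `0010` has occurred. Intermediate states record partial matches; on a mismatch, fall back to the longest reusable overlap.
With 5 states:
        0   1  
>  q0   q1  q0 
   q1   q2  q0 
   q2   q2  q3 
   q3   q4  q0 
 * q4   q4  q4 
(> = start, * = accepting)

start=q0 accept=q4 q0-0->q1 q0-1->q0 q1-0->q2 q1-1->q0 q2-0->q2 q2-1->q3 q3-0->q4 q3-1->q0 q4-0->q4 q4-1->q4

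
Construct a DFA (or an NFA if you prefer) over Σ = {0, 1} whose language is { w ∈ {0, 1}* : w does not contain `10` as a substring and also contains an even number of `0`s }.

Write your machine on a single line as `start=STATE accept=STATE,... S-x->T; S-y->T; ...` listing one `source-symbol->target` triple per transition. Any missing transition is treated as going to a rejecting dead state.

Run two small machines in parallel and take their product. One (3 states) tracks partial matches of the forbidden pattern `10`; the other (2 states) tracks the count of `0`s modulo 2. Each combined state is a pair, one component from each; accept when both components accept.
With 6 states:
        0   1  
>* s0   s1  s2 
   s1   s0  s3 
 * s2   s4  s2 
   s3   s5  s3 
   s4   s5  s4 
   s5   s4  s5 
(> = start, * = accepting)

start=s0; accept=s0,s2; s0-0->s1; s0-1->s2; s1-0->s0; s1-1->s3; s2-0->s4; s2-1->s2; s3-0->s5; s3-1->s3; s4-0->s5; s4-1->s4; s5-0->s4; s5-1->s5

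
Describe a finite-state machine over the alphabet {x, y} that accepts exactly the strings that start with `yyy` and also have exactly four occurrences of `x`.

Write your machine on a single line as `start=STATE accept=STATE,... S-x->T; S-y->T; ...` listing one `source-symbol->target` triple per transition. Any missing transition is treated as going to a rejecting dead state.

start=A; accept=I; A-x->B; A-y->C; B-x->B; B-y->B; C-x->B; C-y->D; D-x->B; D-y->E; E-x->F; E-y->E; F-x->G; F-y->F; G-x->H; G-y->G; H-x->I; H-y->H; I-x->B; I-y->I

Handle the two conditions separately and then intersect. One (5 states) tracks whether the input so far still matches the prefix `yyy`; the other (6 states) tracks the count of `x`s, saturating at 5. Each combined state is a pair, one component from each; accept when both components accept. After merging equivalent states the machine shrinks.
With 9 states:
       x  y 
>  A   B  C 
   B   B  B 
   C   B  D 
   D   B  E 
   E   F  E 
   F   G  F 
   G   H  G 
   H   I  H 
 * I   B  I 
(> = start, * = accepting)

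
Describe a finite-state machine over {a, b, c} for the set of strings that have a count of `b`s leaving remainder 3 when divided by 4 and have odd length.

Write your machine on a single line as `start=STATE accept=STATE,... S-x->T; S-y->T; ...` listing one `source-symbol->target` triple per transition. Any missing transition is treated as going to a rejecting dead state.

start=s0; accept=s6; s0-a->s1; s0-b->s2; s0-c->s1; s1-a->s0; s1-b->s3; s1-c->s0; s2-a->s3; s2-b->s4; s2-c->s3; s3-a->s2; s3-b->s5; s3-c->s2; s4-a->s5; s4-b->s6; s4-c->s5; s5-a->s4; s5-b->s7; s5-c->s4; s6-a->s7; s6-b->s0; s6-c->s7; s7-a->s6; s7-b->s1; s7-c->s6

Handle the two conditions separately and then intersect. The first has 4 states tracking the count of `b`s modulo 4; the second has 2 states tracking the input length modulo 2. A product state is a pair (one from each), accepting exactly when both do.
8 states suffice.
        a   b   c  
>  s0   s1  s2  s1 
   s1   s0  s3  s0 
   s2   s3  s4  s3 
   s3   s2  s5  s2 
   s4   s5  s6  s5 
   s5   s4  s7  s4 
 * s6   s7  s0  s7 
   s7   s6  s1  s6 
(> = start, * = accepting)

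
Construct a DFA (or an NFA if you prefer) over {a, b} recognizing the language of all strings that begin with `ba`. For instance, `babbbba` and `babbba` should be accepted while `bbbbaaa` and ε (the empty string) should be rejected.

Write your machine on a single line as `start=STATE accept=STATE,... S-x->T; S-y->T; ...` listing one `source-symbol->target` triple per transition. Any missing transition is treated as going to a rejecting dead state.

Walk along `ba` while the input agrees: from s0 take `b` to s1, and so on. Any deviation drops to the rejecting sink s3. Once s2 is reached the prefix is confirmed and every continuation is accepted.
With 4 states:
        a   b  
>  s0   s3  s1 
   s1   s2  s3 
 * s2   s2  s2 
   s3   s3  s3 
(> = start, * = accepting)

start=s0; accept=s2; s0-a->s3; s0-b->s1; s1-a->s2; s1-b->s3; s2-a->s2; s2-b->s2; s3-a->s3; s3-b->s3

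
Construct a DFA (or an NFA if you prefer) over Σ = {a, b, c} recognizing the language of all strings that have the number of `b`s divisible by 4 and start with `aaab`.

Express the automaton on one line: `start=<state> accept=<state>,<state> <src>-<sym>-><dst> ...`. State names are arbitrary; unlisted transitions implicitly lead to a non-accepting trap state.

Handle the two conditions separately and then intersect. One (4 states) tracks the count of `b`s modulo 4; the other (6 states) tracks whether the input so far still matches the prefix `aaab`. Each combined state is a pair, one component from each; accept when both components accept. Equivalent product states are then merged.
A 9-state machine:
        a   b   c  
>  q0   q1  q2  q2 
   q1   q3  q2  q2 
   q2   q2  q2  q2 
   q3   q4  q2  q2 
   q4   q2  q5  q2 
   q5   q5  q6  q5 
   q6   q6  q7  q6 
   q7   q7  q8  q7 
 * q8   q8  q5  q8 
(> = start, * = accepting)

start=q0 accept=q8 q0-a->q1 q0-b->q2 q0-c->q2 q1-a->q3 q1-b->q2 q1-c->q2 q2-a->q2 q2-b->q2 q2-c->q2 q3-a->q4 q3-b->q2 q3-c->q2 q4-a->q2 q4-b->q5 q4-c->q2 q5-a->q5 q5-b->q6 q5-c->q5 q6-a->q6 q6-b->q7 q6-c->q6 q7-a->q7 q7-b->q8 q7-c->q7 q8-a->q8 q8-b->q5 q8-c->q8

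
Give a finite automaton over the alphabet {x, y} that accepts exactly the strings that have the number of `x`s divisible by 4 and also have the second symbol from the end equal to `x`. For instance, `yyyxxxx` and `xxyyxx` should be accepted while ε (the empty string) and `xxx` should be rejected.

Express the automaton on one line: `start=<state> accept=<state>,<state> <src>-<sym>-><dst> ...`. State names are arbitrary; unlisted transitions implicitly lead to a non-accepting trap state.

Handle the two conditions separately and then intersect. The first has 4 states tracking the count of `x`s modulo 4; the second has 7 states tracking the last 2 symbols read. A product state is a pair (one from each), accepting exactly when both do. After merging equivalent states the machine shrinks.
        x   y  
>  q0   q1  q0 
   q1   q2  q1 
   q2   q3  q2 
   q3   q4  q5 
 * q4   q1  q6 
   q5   q7  q5 
 * q6   q1  q0 
   q7   q1  q6 
(> = start, * = accepting)

start=q0 accept=q4,q6 q0-x->q1 q0-y->q0 q1-x->q2 q1-y->q1 q2-x->q3 q2-y->q2 q3-x->q4 q3-y->q5 q4-x->q1 q4-y->q6 q5-x->q7 q5-y->q5 q6-x->q1 q6-y->q0 q7-x->q1 q7-y->q6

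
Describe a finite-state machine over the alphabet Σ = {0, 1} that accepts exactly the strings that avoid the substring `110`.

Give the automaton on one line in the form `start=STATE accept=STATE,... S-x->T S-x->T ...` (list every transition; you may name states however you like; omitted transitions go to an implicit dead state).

This is the complement of 'contains `110`'. Use the same substring-matching states — A through D holding how much of `110` has just been matched — but flip the accepting set: everything except the trap D accepts.
       0  1 
>* A   A  B 
 * B   A  C 
 * C   D  C 
   D   D  D 
(> = start, * = accepting)

start=A accept=A,B,C A-0->A A-1->B B-0->A B-1->C C-0->D C-1->C D-0->D D-1->D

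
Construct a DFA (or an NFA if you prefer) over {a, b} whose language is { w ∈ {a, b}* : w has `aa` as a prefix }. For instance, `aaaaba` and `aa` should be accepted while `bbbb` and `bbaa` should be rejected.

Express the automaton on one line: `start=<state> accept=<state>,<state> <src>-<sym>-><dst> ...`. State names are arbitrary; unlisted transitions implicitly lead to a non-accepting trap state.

Check the first 2 symbols one by one: q0 through q1 record how many have matched `aa` so far; any wrong symbol goes to the dead state q3. After all 2 match we enter the accepting sink q2.
4 states suffice.
        a   b  
>  q0   q1  q3 
   q1   q2  q3 
 * q2   q2  q2 
   q3   q3  q3 
(> = start, * = accepting)

start=q0 accept=q2 q0-a->q1 q0-b->q3 q1-a->q2 q1-b->q3 q2-a->q2 q2-b->q2 q3-a->q3 q3-b->q3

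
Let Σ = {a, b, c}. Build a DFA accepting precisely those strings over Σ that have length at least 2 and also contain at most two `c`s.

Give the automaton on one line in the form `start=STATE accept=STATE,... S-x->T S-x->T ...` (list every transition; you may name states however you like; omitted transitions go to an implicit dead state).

Build one automaton per condition and run them in lockstep. The first has 4 states tracking the input length, saturating at 3; the second has 4 states tracking the count of `c`s, saturating at 3. A product state is a pair (one from each), accepting exactly when both do.
10 states suffice.
        a   b   c  
>  q0   q1  q1  q2 
   q1   q3  q3  q4 
   q2   q4  q4  q5 
 * q3   q6  q6  q7 
 * q4   q7  q7  q8 
 * q5   q8  q8  q9 
 * q6   q6  q6  q7 
 * q7   q7  q7  q8 
 * q8   q8  q8  q9 
   q9   q9  q9  q9 
(> = start, * = accepting)

start=q0 accept=q3,q4,q5,q6,q7,q8 q0-a->q1 q0-b->q1 q0-c->q2 q1-a->q3 q1-b->q3 q1-c->q4 q2-a->q4 q2-b->q4 q2-c->q5 q3-a->q6 q3-b->q6 q3-c->q7 q4-a->q7 q4-b->q7 q4-c->q8 q5-a->q8 q5-b->q8 q5-c->q9 q6-a->q6 q6-b->q6 q6-c->q7 q7-a->q7 q7-b->q7 q7-c->q8 q8-a->q8 q8-b->q8 q8-c->q9 q9-a->q9 q9-b->q9 q9-c->q9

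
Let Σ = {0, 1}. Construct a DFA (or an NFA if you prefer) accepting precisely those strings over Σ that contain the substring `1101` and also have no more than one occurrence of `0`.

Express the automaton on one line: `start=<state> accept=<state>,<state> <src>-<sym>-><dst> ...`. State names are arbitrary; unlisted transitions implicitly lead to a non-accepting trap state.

Build one automaton per condition and run them in lockstep. The first has 5 states tracking whether and how much of `1101` has been seen; the second has 3 states tracking the count of `0`s, saturating at 2. A product state is a pair (one from each), accepting exactly when both do.
A 13-state machine:
          0    1  
>  q0     q1   q2 
   q1     q3   q4 
   q2     q1   q5 
   q3     q3   q6 
   q4     q3   q7 
   q5     q8   q5 
   q6     q3   q9 
   q7    q10   q7 
   q8     q3  q11 
   q9    q10   q9 
   q10    q3  q12 
 * q11   q12  q11 
   q12   q12  q12 
(> = start, * = accepting)

start=q0 accept=q11 q0-0->q1 q0-1->q2 q1-0->q3 q1-1->q4 q2-0->q1 q2-1->q5 q3-0->q3 q3-1->q6 q4-0->q3 q4-1->q7 q5-0->q8 q5-1->q5 q6-0->q3 q6-1->q9 q7-0->q10 q7-1->q7 q8-0->q3 q8-1->q11 q9-0->q10 q9-1->q9 q10-0->q3 q10-1->q12 q11-0->q12 q11-1->q11 q12-0->q12 q12-1->q12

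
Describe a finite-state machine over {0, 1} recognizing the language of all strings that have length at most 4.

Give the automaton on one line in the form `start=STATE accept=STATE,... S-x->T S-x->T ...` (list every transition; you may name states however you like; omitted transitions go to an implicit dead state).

We only need to distinguish lengths 0, 1, …, 4, and '>4'. Chain A → B → C → D → E → F on every symbol, with F looping. Accepting states: {A, B, C, D, E}.
With 6 states:
       0  1 
>* A   B  B 
 * B   C  C 
 * C   D  D 
 * D   E  E 
 * E   F  F 
   F   F  F 
(> = start, * = accepting)

start=A accept=A,B,C,D,E A-0->B A-1->B B-0->C B-1->C C-0->D C-1->D D-0->E D-1->E E-0->F E-1->F F-0->F F-1->F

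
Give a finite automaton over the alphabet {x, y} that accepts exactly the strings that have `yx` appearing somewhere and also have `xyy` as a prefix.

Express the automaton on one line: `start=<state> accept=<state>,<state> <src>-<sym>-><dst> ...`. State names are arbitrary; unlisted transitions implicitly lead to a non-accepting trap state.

Run two small machines in parallel and take their product. The first has 3 states tracking whether and how much of `yx` has been seen; the second has 5 states tracking whether the input so far still matches the prefix `xyy`. A product state is a pair (one from each), accepting exactly when both do. Minimizing collapses redundant product states.
A 6-state machine:
        x   y  
>  q0   q1  q2 
   q1   q2  q3 
   q2   q2  q2 
   q3   q2  q4 
   q4   q5  q4 
 * q5   q5  q5 
(> = start, * = accepting)

start=q0 accept=q5 q0-x->q1 q0-y->q2 q1-x->q2 q1-y->q3 q2-x->q2 q2-y->q2 q3-x->q2 q3-y->q4 q4-x->q5 q4-y->q4 q5-x->q5 q5-y->q5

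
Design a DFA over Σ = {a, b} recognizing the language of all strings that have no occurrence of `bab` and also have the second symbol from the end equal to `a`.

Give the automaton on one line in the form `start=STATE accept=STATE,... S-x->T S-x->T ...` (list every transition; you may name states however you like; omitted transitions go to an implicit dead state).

Run two small machines in parallel and take their product. The first has 4 states tracking partial matches of the forbidden pattern `bab`; the second has 7 states tracking the last 2 symbols read. A product state is a pair (one from each), accepting exactly when both do. After merging equivalent states the machine shrinks.
A 7-state machine:
        a   b  
>  q0   q1  q2 
   q1   q3  q4 
   q2   q5  q2 
 * q3   q3  q4 
 * q4   q5  q2 
   q5   q3  q6 
   q6   q6  q6 
(> = start, * = accepting)

start=q0 accept=q3,q4 q0-a->q1 q0-b->q2 q1-a->q3 q1-b->q4 q2-a->q5 q2-b->q2 q3-a->q3 q3-b->q4 q4-a->q5 q4-b->q2 q5-a->q3 q5-b->q6 q6-a->q6 q6-b->q6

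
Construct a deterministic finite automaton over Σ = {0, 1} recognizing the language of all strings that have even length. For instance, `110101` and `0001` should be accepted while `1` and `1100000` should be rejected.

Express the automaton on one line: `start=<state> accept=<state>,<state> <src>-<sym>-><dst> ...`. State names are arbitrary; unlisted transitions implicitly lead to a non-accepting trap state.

Count input length modulo 2: every symbol advances one step around the cycle q0 → q1 → q0. Accept at q0.
A 2-state machine:
        0   1  
>* q0   q1  q1 
   q1   q0  q0 
(> = start, * = accepting)

start=q0 accept=q0 q0-0->q1 q0-1->q1 q1-0->q0 q1-1->q0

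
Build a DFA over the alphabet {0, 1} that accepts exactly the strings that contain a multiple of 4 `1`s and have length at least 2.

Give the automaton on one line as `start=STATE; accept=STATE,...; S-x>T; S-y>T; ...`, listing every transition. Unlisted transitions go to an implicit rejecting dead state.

start=A; accept=D,G; A-0>B; A-1>C; B-0>D; B-1>E; C-0>E; C-1>F; D-0>G; D-1>H; E-0>H; E-1>I; F-0>I; F-1>J; G-0>G; G-1>H; H-0>H; H-1>I; I-0>I; I-1>J; J-0>J; J-1>G

Handle the two conditions separately and then intersect. One (4 states) tracks the count of `1`s modulo 4; the other (4 states) tracks the input length, saturating at 3. Each combined state is a pair, one component from each; accept when both components accept.
10 states suffice.
       0  1 
>  A   B  C 
   B   D  E 
   C   E  F 
 * D   G  H 
   E   H  I 
   F   I  J 
 * G   G  H 
   H   H  I 
   I   I  J 
   J   J  G 
(> = start, * = accepting)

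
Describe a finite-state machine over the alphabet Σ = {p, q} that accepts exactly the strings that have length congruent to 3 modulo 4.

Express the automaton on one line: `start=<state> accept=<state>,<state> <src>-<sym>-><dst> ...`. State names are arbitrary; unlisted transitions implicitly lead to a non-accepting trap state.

Only the length mod 4 matters, so use a 4-cycle: from any state, every input symbol moves to the next state, wrapping S3 back to S0. Mark S3 accepting.
4 states suffice.
        p   q  
>  S0   S1  S1 
   S1   S2  S2 
   S2   S3  S3 
 * S3   S0  S0 
(> = start, * = accepting)

start=S0 accept=S3 S0-p->S1 S0-q->S1 S1-p->S2 S1-q->S2 S2-p->S3 S2-q->S3 S3-p->S0 S3-q->S0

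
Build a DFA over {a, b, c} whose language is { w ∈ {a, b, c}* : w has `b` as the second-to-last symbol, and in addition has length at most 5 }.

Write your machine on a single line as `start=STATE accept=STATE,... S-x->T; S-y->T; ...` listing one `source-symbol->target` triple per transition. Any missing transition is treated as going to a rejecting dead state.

start=q0; accept=q5,q6,q9,q10,q13,q14; q0-a->q1; q0-b->q2; q0-c->q1; q1-a->q3; q1-b->q4; q1-c->q3; q2-a->q5; q2-b->q6; q2-c->q5; q3-a->q7; q3-b->q8; q3-c->q7; q4-a->q9; q4-b->q10; q4-c->q9; q5-a->q7; q5-b->q8; q5-c->q7; q6-a->q9; q6-b->q10; q6-c->q9; q7-a->q11; q7-b->q12; q7-c->q11; q8-a->q13; q8-b->q14; q8-c->q13; q9-a->q11; q9-b->q12; q9-c->q11; q10-a->q13; q10-b->q14; q10-c->q13; q11-a->q11; q11-b->q11; q11-c->q11; q12-a->q13; q12-b->q13; q12-c->q13; q13-a->q11; q13-b->q11; q13-c->q11; q14-a->q13; q14-b->q13; q14-c->q13

Run two small machines in parallel and take their product. The first has 13 states tracking the last 2 symbols read; the second has 7 states tracking the input length, saturating at 6. A product state is a pair (one from each), accepting exactly when both do. Minimizing collapses redundant product states.
A 15-state machine:
          a    b    c  
>  q0     q1   q2   q1 
   q1     q3   q4   q3 
   q2     q5   q6   q5 
   q3     q7   q8   q7 
   q4     q9  q10   q9 
 * q5     q7   q8   q7 
 * q6     q9  q10   q9 
   q7    q11  q12  q11 
   q8    q13  q14  q13 
 * q9    q11  q12  q11 
 * q10   q13  q14  q13 
   q11   q11  q11  q11 
   q12   q13  q13  q13 
 * q13   q11  q11  q11 
 * q14   q13  q13  q13 
(> = start, * = accepting)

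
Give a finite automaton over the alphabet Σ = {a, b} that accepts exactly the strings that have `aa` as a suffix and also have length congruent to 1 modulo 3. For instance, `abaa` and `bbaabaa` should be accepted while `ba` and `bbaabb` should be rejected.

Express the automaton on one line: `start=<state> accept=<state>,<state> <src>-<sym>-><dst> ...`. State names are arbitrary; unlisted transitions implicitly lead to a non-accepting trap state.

Handle the two conditions separately and then intersect. The first has 3 states tracking how much of the suffix `aa` has currently been matched; the second has 3 states tracking the input length modulo 3. A product state is a pair (one from each), accepting exactly when both do. After merging equivalent states the machine shrinks.
        a   b  
>  q0   q1  q1 
   q1   q2  q2 
   q2   q3  q0 
   q3   q4  q1 
 * q4   q2  q2 
(> = start, * = accepting)

start=q0 accept=q4 q0-a->q1 q0-b->q1 q1-a->q2 q1-b->q2 q2-a->q3 q2-b->q0 q3-a->q4 q3-b->q1 q4-a->q2 q4-b->q2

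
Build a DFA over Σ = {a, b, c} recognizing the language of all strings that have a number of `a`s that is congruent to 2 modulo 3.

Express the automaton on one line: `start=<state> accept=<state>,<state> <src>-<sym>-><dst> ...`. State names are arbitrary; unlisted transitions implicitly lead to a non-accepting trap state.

start=s0 accept=s2 s0-a->s1 s0-b->s0 s0-c->s0 s1-a->s2 s1-b->s1 s1-c->s1 s2-a->s0 s2-b->s2 s2-c->s2

Keep the running count of `a`s modulo 3: each `a` advances along the cycle s0 → s1 → s2 → s0 while other symbols loop. Accept at s2.
A 3-state machine:
        a   b   c  
>  s0   s1  s0  s0 
   s1   s2  s1  s1 
 * s2   s0  s2  s2 
(> = start, * = accepting)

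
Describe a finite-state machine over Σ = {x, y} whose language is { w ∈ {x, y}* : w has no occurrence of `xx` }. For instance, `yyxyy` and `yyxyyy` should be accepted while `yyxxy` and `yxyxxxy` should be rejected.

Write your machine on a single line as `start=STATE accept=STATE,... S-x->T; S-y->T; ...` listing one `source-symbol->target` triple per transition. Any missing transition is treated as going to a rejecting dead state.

start=S0; accept=S0,S1; S0-x->S1; S0-y->S0; S1-x->S2; S1-y->S0; S2-x->S2; S2-y->S2

This is the complement of 'contains `xx`'. Use the same substring-matching states — S0 through S2 holding how much of `xx` has just been matched — but flip the accepting set: everything except the trap S2 accepts.
With 3 states:
        x   y  
>* S0   S1  S0 
 * S1   S2  S0 
   S2   S2  S2 
(> = start, * = accepting)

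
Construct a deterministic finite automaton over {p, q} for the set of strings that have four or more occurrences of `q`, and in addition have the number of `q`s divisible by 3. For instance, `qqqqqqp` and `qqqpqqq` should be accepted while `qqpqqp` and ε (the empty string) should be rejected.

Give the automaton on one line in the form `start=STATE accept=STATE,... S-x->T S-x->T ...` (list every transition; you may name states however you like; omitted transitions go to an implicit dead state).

Run two small machines in parallel and take their product. The first has 6 states tracking the count of `q`s, saturating at 5; the second has 3 states tracking the count of `q`s modulo 3. A product state is a pair (one from each), accepting exactly when both do. After merging equivalent states the machine shrinks.
        p   q  
>  S0   S0  S1 
   S1   S1  S2 
   S2   S2  S3 
   S3   S3  S4 
   S4   S4  S5 
   S5   S5  S6 
 * S6   S6  S4 
(> = start, * = accepting)

start=S0 accept=S6 S0-p->S0 S0-q->S1 S1-p->S1 S1-q->S2 S2-p->S2 S2-q->S3 S3-p->S3 S3-q->S4 S4-p->S4 S4-q->S5 S5-p->S5 S5-q->S6 S6-p->S6 S6-q->S4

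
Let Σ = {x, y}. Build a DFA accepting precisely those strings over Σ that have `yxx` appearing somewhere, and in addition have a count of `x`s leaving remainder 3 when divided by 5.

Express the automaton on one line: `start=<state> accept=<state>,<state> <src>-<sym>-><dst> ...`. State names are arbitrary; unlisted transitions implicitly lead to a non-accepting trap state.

Handle the two conditions separately and then intersect. The first has 4 states tracking whether and how much of `yxx` has been seen; the second has 5 states tracking the count of `x`s modulo 5. A product state is a pair (one from each), accepting exactly when both do.
       x  y 
>  A   B  C 
   B   D  E 
   C   F  C 
   D   G  H 
   E   I  E 
   F   J  E 
   G   K  L 
   H   M  H 
   I   N  H 
   J   N  J 
   K   A  O 
   L   P  L 
   M   Q  L 
 * N   Q  N 
   O   R  O 
   P   S  O 
   Q   S  Q 
   R   T  C 
   S   T  S 
   T   J  T 
(> = start, * = accepting)

start=A accept=N A-x->B A-y->C B-x->D B-y->E C-x->F C-y->C D-x->G D-y->H E-x->I E-y->E F-x->J F-y->E G-x->K G-y->L H-x->M H-y->H I-x->N I-y->H J-x->N J-y->J K-x->A K-y->O L-x->P L-y->L M-x->Q M-y->L N-x->Q N-y->N O-x->R O-y->O P-x->S P-y->O Q-x->S Q-y->Q R-x->T R-y->C S-x->T S-y->S T-x->J T-y->T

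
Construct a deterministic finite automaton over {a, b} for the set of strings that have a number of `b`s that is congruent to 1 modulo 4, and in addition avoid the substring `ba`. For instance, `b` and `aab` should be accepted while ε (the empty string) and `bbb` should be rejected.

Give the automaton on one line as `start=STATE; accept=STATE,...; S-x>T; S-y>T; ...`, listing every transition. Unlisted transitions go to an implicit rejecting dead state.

Run two small machines in parallel and take their product. The first has 4 states tracking the count of `b`s modulo 4; the second has 3 states tracking partial matches of the forbidden pattern `ba`. A product state is a pair (one from each), accepting exactly when both do. Equivalent product states are then merged.
A 6-state machine:
        a   b  
>  q0   q0  q1 
 * q1   q2  q3 
   q2   q2  q2 
   q3   q2  q4 
   q4   q2  q5 
   q5   q2  q1 
(> = start, * = accepting)

start=q0; accept=q1; q0-a>q0; q0-b>q1; q1-a>q2; q1-b>q3; q2-a>q2; q2-b>q2; q3-a>q2; q3-b>q4; q4-a>q2; q4-b>q5; q5-a>q2; q5-b>q1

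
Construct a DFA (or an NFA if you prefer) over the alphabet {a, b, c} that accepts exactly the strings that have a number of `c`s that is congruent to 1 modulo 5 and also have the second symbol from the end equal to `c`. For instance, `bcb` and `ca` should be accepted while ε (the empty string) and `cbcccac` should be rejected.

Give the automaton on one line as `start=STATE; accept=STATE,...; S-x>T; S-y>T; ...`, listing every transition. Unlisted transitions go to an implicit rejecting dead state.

start=s0; accept=s2,s8; s0-a>s0; s0-b>s0; s0-c>s1; s1-a>s2; s1-b>s2; s1-c>s3; s2-a>s4; s2-b>s4; s2-c>s3; s3-a>s3; s3-b>s3; s3-c>s5; s4-a>s4; s4-b>s4; s4-c>s3; s5-a>s5; s5-b>s5; s5-c>s6; s6-a>s6; s6-b>s6; s6-c>s7; s7-a>s0; s7-b>s0; s7-c>s8; s8-a>s2; s8-b>s2; s8-c>s3

Run two small machines in parallel and take their product. One (5 states) tracks the count of `c`s modulo 5; the other (13 states) tracks the last 2 symbols read. Each combined state is a pair, one component from each; accept when both components accept. Minimizing collapses redundant product states.
9 states suffice.
        a   b   c  
>  s0   s0  s0  s1 
   s1   s2  s2  s3 
 * s2   s4  s4  s3 
   s3   s3  s3  s5 
   s4   s4  s4  s3 
   s5   s5  s5  s6 
   s6   s6  s6  s7 
   s7   s0  s0  s8 
 * s8   s2  s2  s3 
(> = start, * = accepting)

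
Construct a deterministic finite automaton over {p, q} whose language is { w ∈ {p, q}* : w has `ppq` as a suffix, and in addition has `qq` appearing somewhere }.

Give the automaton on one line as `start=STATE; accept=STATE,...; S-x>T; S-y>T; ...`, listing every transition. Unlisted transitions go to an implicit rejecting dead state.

start=S0; accept=S8; S0-p>S1; S0-q>S2; S1-p>S3; S1-q>S2; S2-p>S1; S2-q>S4; S3-p>S3; S3-q>S5; S4-p>S6; S4-q>S4; S5-p>S1; S5-q>S4; S6-p>S7; S6-q>S4; S7-p>S7; S7-q>S8; S8-p>S6; S8-q>S4

Run two small machines in parallel and take their product. One (4 states) tracks how much of the suffix `ppq` has currently been matched; the other (3 states) tracks whether and how much of `qq` has been seen. Each combined state is a pair, one component from each; accept when both components accept.
With 9 states:
        p   q  
>  S0   S1  S2 
   S1   S3  S2 
   S2   S1  S4 
   S3   S3  S5 
   S4   S6  S4 
   S5   S1  S4 
   S6   S7  S4 
   S7   S7  S8 
 * S8   S6  S4 
(> = start, * = accepting)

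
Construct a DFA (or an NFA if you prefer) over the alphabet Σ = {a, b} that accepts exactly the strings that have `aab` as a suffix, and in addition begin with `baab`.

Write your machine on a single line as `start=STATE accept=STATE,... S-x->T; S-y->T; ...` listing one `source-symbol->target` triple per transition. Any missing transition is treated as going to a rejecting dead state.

Handle the two conditions separately and then intersect. The first has 4 states tracking how much of the suffix `aab` has currently been matched; the second has 6 states tracking whether the input so far still matches the prefix `baab`. A product state is a pair (one from each), accepting exactly when both do. Minimizing collapses redundant product states.
With 9 states:
        a   b  
>  q0   q1  q2 
   q1   q1  q1 
   q2   q3  q1 
   q3   q4  q1 
   q4   q1  q5 
 * q5   q6  q7 
   q6   q8  q7 
   q7   q6  q7 
   q8   q8  q5 
(> = start, * = accepting)

start=q0; accept=q5; q0-a->q1; q0-b->q2; q1-a->q1; q1-b->q1; q2-a->q3; q2-b->q1; q3-a->q4; q3-b->q1; q4-a->q1; q4-b->q5; q5-a->q6; q5-b->q7; q6-a->q8; q6-b->q7; q7-a->q6; q7-b->q7; q8-a->q8; q8-b->q5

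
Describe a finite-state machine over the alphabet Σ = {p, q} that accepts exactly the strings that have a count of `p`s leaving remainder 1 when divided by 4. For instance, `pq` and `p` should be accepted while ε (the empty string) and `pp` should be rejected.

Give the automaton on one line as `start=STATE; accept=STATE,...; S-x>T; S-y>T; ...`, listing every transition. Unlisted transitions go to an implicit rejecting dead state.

start=A; accept=B; A-p>B; A-q>A; B-p>C; B-q>B; C-p>D; C-q>C; D-p>A; D-q>D

Keep the running count of `p`s modulo 4: each `p` advances along the cycle A → B → C → D → A while other symbols loop. Accept at B.
       p  q 
>  A   B  A 
 * B   C  B 
   C   D  C 
   D   A  D 
(> = start, * = accepting)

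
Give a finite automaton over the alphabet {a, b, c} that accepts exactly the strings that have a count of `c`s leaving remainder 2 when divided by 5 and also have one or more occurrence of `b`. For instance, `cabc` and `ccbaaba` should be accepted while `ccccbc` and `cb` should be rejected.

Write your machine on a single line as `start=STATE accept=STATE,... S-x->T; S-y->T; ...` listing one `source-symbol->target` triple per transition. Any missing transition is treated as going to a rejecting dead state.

start=s0; accept=s7,s9; s0-a->s0; s0-b->s1; s0-c->s2; s1-a->s1; s1-b->s3; s1-c->s4; s2-a->s2; s2-b->s4; s2-c->s5; s3-a->s3; s3-b->s3; s3-c->s6; s4-a->s4; s4-b->s6; s4-c->s7; s5-a->s5; s5-b->s7; s5-c->s8; s6-a->s6; s6-b->s6; s6-c->s9; s7-a->s7; s7-b->s9; s7-c->s10; s8-a->s8; s8-b->s10; s8-c->s11; s9-a->s9; s9-b->s9; s9-c->s12; s10-a->s10; s10-b->s12; s10-c->s13; s11-a->s11; s11-b->s13; s11-c->s0; s12-a->s12; s12-b->s12; s12-c->s14; s13-a->s13; s13-b->s14; s13-c->s1; s14-a->s14; s14-b->s14; s14-c->s3

Run two small machines in parallel and take their product. One (5 states) tracks the count of `c`s modulo 5; the other (3 states) tracks the count of `b`s, saturating at 2. Each combined state is a pair, one component from each; accept when both components accept.
15 states suffice.
          a    b    c  
>  s0     s0   s1   s2 
   s1     s1   s3   s4 
   s2     s2   s4   s5 
   s3     s3   s3   s6 
   s4     s4   s6   s7 
   s5     s5   s7   s8 
   s6     s6   s6   s9 
 * s7     s7   s9  s10 
   s8     s8  s10  s11 
 * s9     s9   s9  s12 
   s10   s10  s12  s13 
   s11   s11  s13   s0 
   s12   s12  s12  s14 
   s13   s13  s14   s1 
   s14   s14  s14   s3 
(> = start, * = accepting)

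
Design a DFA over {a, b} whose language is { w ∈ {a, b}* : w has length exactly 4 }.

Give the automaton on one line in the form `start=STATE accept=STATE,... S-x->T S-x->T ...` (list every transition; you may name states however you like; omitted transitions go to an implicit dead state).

start=S0 accept=S4 S0-a->S1 S0-b->S1 S1-a->S2 S1-b->S2 S2-a->S3 S2-b->S3 S3-a->S4 S3-b->S4 S4-a->S5 S4-b->S5 S5-a->S5 S5-b->S5

Count input length up to 5: every symbol moves from S0 toward S5, which means 'more than 4' and absorbs. Accept from {S4}.
6 states suffice.
        a   b  
>  S0   S1  S1 
   S1   S2  S2 
   S2   S3  S3 
   S3   S4  S4 
 * S4   S5  S5 
   S5   S5  S5 
(> = start, * = accepting)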